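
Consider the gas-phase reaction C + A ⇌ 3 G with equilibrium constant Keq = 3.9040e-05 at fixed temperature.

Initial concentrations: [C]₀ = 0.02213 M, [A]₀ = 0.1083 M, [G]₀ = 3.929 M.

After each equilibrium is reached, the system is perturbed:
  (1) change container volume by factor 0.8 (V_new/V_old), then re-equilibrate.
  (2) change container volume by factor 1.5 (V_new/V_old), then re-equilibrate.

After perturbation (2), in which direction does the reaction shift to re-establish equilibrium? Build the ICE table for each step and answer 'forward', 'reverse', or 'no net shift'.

Q₀ = 2.5307e+04 vs Keq = 3.9040e-05 ⇒ Q>K, reverse
Step 1:
                   C          A          G
  Initial    0.02213     0.1083      3.929
  Change       1.296      1.296     -3.887
  Equil        1.318      1.404    0.04165
  solve Keq expr → x = -1.296; check Q = 3.9040e-05
Then change container volume by factor 0.8 (V_new/V_old).
Step 2:
                   C          A          G
  Initial      1.647      1.755    0.05206
  Change    0.001236   0.001236  -0.003708
  Equil        1.649      1.756    0.04835
  solve Keq expr → x = -0.001236; check Q = 3.9040e-05
Then change container volume by factor 1.5 (V_new/V_old).
Step 3:
                   C          A          G
  Initial      1.099      1.171    0.03223
  Change   -0.001544  -0.001544   0.004631
  Equil        1.098      1.169    0.03687
  solve Keq expr → x = 0.001544; check Q = 3.9040e-05

Direction: forward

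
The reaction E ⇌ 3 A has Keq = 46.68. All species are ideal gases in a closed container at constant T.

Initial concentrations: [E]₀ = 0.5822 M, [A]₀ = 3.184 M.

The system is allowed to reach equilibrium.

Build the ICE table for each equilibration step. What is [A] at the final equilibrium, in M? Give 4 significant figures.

Q₀ = 55.44 vs Keq = 46.68 ⇒ Q>K, reverse
Step 1:
                  E         A
  init       0.5822     3.184
  Δ         0.03787   -0.1136
  eq         0.6201      3.07
  solve Keq expr → x = -0.03787; check Q = 46.68

[A]_eq = 3.07 M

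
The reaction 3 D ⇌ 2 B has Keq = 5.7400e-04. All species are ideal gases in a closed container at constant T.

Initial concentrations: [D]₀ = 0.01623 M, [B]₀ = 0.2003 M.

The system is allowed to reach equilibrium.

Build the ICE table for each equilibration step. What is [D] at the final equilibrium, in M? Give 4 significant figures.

Q₀ = 9384 vs Keq = 5.7400e-04 ⇒ Q>K, reverse
Step 1:
                    D           B
  init        0.01623      0.2003
  Δ            0.2942     -0.1962
  eq           0.3105    0.004144
  solve Keq expr → x = -0.09808; check Q = 5.7400e-04

[D]_eq = 0.3105 M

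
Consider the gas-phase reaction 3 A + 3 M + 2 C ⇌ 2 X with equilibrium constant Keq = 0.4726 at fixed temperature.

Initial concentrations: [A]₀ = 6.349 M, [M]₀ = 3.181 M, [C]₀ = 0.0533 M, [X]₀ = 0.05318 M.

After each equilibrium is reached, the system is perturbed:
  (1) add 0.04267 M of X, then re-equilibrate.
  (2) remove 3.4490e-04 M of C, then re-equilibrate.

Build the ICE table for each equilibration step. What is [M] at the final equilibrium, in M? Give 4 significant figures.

[M]_eq = 3.105 M

Q₀ = 1.2085e-04 vs Keq = 0.4726 ⇒ Q<K, forward
Step 1:
                    A           M           C           X
  Initial       6.349       3.181      0.0533     0.05318
  Change     -0.07729    -0.07729    -0.05153     0.05153
  Equil         6.272       3.104    0.001773      0.1047
  solve Keq expr → x = 0.02576; check Q = 0.4726
Then add 0.04267 M of X.
Step 2:
                    A           M           C           X
  Initial       6.272       3.104    0.001773      0.1474
  Change     0.001063    0.001063  7.0882e-04 -7.0882e-04
  Equil         6.273       3.105    0.002482      0.1467
  solve Keq expr → x = -3.5441e-04; check Q = 0.4726
Then remove 3.4490e-04 M of C.
Step 3:
                    A           M           C           X
  Initial       6.273       3.105    0.002137      0.1467
  Change   5.0740e-04  5.0740e-04  3.3827e-04 -3.3827e-04
  Equil         6.273       3.105    0.002476      0.1463
  solve Keq expr → x = -1.6913e-04; check Q = 0.4726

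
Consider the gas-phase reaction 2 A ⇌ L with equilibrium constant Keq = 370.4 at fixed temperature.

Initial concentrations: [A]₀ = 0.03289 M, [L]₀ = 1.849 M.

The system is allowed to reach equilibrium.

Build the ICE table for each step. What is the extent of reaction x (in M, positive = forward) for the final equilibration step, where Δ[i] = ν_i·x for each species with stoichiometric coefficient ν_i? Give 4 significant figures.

Q₀ = 1709 vs Keq = 370.4 ⇒ Q>K, reverse
Step 1:
                    A           L
  I           0.03289       1.849
  C           0.03741     -0.0187
  E            0.0703        1.83
  solve Keq expr → x = -0.0187; check Q = 370.4

x = -0.0187 M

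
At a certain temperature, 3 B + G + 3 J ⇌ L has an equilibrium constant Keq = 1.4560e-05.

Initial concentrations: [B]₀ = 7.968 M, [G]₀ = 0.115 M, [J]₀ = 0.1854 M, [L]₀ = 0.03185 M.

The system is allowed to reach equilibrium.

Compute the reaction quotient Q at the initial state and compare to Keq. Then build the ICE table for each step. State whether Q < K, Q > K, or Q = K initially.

Q₀ = 0.08591 vs Keq = 1.4560e-05 ⇒ Q>K, reverse
Step 1:
                    B           G           J           L
  init          7.968       0.115      0.1854     0.03185
  Δ           0.09548     0.03183     0.09548    -0.03183
  eq            8.063      0.1468      0.2809  2.4835e-05
  solve Keq expr → x = -0.03183; check Q = 1.4560e-05

Q₀ = 0.08591; Q > K (proceeds reverse)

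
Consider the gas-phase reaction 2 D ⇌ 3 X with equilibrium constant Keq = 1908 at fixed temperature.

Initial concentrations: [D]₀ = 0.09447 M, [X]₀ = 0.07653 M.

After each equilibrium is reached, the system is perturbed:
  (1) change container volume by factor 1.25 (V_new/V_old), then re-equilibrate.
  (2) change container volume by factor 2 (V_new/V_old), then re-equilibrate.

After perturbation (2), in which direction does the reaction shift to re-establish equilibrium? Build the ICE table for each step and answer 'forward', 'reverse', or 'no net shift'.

Q₀ = 0.05022 vs Keq = 1908 ⇒ Q<K, forward
Step 1:
                    D           X
  I           0.09447     0.07653
  C          -0.09219      0.1383
  E          0.002279      0.2148
  solve Keq expr → x = 0.0461; check Q = 1908
Then change container volume by factor 1.25 (V_new/V_old).
Step 2:
                    D           X
  I          0.001823      0.1719
  C       -1.8848e-04  2.8272e-04
  E          0.001635      0.1721
  solve Keq expr → x = 9.4242e-05; check Q = 1908
Then change container volume by factor 2 (V_new/V_old).
Step 3:
                    D           X
  I        8.1750e-04     0.08607
  C       -2.3587e-04  3.5381e-04
  E        5.8163e-04     0.08642
  solve Keq expr → x = 1.1794e-04; check Q = 1908

Direction: forward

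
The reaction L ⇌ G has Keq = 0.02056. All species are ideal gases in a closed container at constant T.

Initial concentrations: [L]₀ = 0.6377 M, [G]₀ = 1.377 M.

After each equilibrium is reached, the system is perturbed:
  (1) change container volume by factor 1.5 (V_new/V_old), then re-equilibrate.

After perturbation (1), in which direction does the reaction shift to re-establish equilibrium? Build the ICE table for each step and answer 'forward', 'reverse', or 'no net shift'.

Direction: no net shift

Q₀ = 2.159 vs Keq = 0.02056 ⇒ Q>K, reverse
Step 1:
                   L          G
  I           0.6377      1.377
  C            1.336     -1.336
  E            1.974    0.04059
  solve Keq expr → x = -1.336; check Q = 0.02056
Then change container volume by factor 1.5 (V_new/V_old).
Step 2:
                   L          G
  I            1.316    0.02706
  C                0          0
  E            1.316    0.02706
  solve Keq expr → x = 0; check Q = 0.02056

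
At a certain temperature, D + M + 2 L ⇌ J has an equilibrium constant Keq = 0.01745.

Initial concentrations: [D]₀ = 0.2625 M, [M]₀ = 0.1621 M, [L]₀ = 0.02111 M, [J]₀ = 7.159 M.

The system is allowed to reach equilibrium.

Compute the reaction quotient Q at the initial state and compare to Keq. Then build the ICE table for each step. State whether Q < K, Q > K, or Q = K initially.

Q₀ = 3.7754e+05; Q > K (proceeds reverse)

Q₀ = 3.7754e+05 vs Keq = 0.01745 ⇒ Q>K, reverse
Step 1:
                  D         M         L         J
  Initial    0.2625    0.1621   0.02111     7.159
  Change      2.715     2.715     5.431    -2.715
  Equil       2.978     2.877     5.452     4.444
  solve Keq expr → x = -2.715; check Q = 0.01745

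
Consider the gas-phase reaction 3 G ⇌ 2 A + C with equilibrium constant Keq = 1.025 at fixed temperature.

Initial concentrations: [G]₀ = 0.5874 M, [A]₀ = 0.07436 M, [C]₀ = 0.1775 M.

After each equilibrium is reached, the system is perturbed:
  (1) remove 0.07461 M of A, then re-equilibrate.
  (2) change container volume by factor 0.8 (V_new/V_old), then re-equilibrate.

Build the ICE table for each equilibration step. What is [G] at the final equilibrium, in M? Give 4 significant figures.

Q₀ = 0.004843 vs Keq = 1.025 ⇒ Q<K, forward
Step 1:
                   G          A          C
  init        0.5874    0.07436     0.1775
  Δ          -0.3092     0.2061     0.1031
  eq          0.2782     0.2805     0.2806
  solve Keq expr → x = 0.1031; check Q = 1.025
Then remove 0.07461 M of A.
Step 2:
                   G          A          C
  init        0.2782     0.2059     0.2806
  Δ         -0.03291    0.02194    0.01097
  eq          0.2453     0.2278     0.2915
  solve Keq expr → x = 0.01097; check Q = 1.025
Then change container volume by factor 0.8 (V_new/V_old).
Step 3:
                   G          A          C
  init        0.3066     0.2848     0.3644
  Δ                0          0          0
  eq          0.3066     0.2848     0.3644
  solve Keq expr → x = 0; check Q = 1.025

[G]_eq = 0.3066 M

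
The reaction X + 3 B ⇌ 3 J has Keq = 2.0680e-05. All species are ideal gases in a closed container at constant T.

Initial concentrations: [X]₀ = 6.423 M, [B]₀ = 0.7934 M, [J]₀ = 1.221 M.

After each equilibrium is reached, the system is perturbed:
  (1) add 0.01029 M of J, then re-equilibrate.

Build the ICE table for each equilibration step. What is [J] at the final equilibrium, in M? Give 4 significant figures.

Q₀ = 0.5675 vs Keq = 2.0680e-05 ⇒ Q>K, reverse
Step 1:
                   X          B          J
  I            6.423     0.7934      1.221
  C           0.3738      1.121     -1.121
  E            6.797      1.915    0.09956
  solve Keq expr → x = -0.3738; check Q = 2.0680e-05
Then add 0.01029 M of J.
Step 2:
                   X          B          J
  I            6.797      1.915     0.1098
  C         0.003255   0.009766  -0.009766
  E              6.8      1.925     0.1001
  solve Keq expr → x = -0.003255; check Q = 2.0680e-05

[J]_eq = 0.1001 M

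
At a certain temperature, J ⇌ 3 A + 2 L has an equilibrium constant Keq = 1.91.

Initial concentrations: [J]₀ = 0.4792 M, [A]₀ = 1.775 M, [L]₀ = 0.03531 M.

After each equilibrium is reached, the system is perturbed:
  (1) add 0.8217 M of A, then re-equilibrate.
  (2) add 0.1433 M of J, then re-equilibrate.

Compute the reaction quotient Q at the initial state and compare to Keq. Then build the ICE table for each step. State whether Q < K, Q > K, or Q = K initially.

Q₀ = 0.01455 vs Keq = 1.91 ⇒ Q<K, forward
Step 1:
                   J          A          L
  init        0.4792      1.775    0.03531
  Δ          -0.1167       0.35     0.2333
  eq          0.3625      2.125     0.2686
  solve Keq expr → x = 0.1167; check Q = 1.91
Then add 0.8217 M of A.
Step 2:
                   J          A          L
  init        0.3625      2.947     0.2686
  Δ          0.04164    -0.1249   -0.08327
  eq          0.4042      2.822     0.1854
  solve Keq expr → x = -0.04164; check Q = 1.91
Then add 0.1433 M of J.
Step 3:
                   J          A          L
  init        0.5475      2.822     0.1854
  Δ         -0.01199    0.03597    0.02398
  eq          0.5355      2.858     0.2093
  solve Keq expr → x = 0.01199; check Q = 1.91

Q₀ = 0.01455; Q < K (proceeds forward)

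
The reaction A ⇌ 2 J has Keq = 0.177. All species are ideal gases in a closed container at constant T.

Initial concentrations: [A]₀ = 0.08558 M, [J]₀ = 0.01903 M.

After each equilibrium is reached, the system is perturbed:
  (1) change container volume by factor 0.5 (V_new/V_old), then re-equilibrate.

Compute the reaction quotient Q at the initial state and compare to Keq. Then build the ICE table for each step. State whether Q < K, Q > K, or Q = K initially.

Q₀ = 0.004232; Q < K (proceeds forward)

Q₀ = 0.004232 vs Keq = 0.177 ⇒ Q<K, forward
Step 1:
                  A         J
  init      0.08558   0.01903
  Δ         -0.0369    0.0738
  eq        0.04868   0.09283
  solve Keq expr → x = 0.0369; check Q = 0.177
Then change container volume by factor 0.5 (V_new/V_old).
Step 2:
                  A         J
  init      0.09736    0.1857
  Δ         0.02058  -0.04117
  eq         0.1179    0.1445
  solve Keq expr → x = -0.02058; check Q = 0.177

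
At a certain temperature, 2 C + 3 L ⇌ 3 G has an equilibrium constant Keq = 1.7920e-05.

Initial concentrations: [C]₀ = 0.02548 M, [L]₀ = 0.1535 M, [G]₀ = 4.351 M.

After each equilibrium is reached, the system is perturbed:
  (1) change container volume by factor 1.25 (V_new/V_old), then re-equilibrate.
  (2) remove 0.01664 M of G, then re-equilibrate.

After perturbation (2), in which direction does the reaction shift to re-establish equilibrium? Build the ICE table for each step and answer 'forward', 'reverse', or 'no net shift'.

Q₀ = 3.5079e+07 vs Keq = 1.7920e-05 ⇒ Q>K, reverse
Step 1:
                    C           L           G
  I           0.02548      0.1535       4.351
  C             2.753       4.129      -4.129
  E             2.778       4.283      0.2215
  solve Keq expr → x = -1.376; check Q = 1.7920e-05
Then change container volume by factor 1.25 (V_new/V_old).
Step 2:
                    C           L           G
  I             2.223       3.426      0.1772
  C           0.01519     0.02278    -0.02278
  E             2.238       3.449      0.1544
  solve Keq expr → x = -0.007593; check Q = 1.7920e-05
Then remove 0.01664 M of G.
Step 3:
                    C           L           G
  I             2.238       3.449      0.1378
  C          -0.01032    -0.01547     0.01547
  E             2.228       3.434      0.1533
  solve Keq expr → x = 0.005158; check Q = 1.7920e-05

Direction: forward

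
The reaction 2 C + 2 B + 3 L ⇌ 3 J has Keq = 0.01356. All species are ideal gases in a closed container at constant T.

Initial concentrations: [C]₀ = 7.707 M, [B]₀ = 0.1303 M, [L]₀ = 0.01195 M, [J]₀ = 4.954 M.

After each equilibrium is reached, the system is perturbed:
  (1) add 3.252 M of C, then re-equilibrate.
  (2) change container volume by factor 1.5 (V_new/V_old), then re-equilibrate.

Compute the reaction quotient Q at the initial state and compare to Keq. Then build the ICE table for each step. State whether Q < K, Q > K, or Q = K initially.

Q₀ = 7.0649e+07; Q > K (proceeds reverse)

Q₀ = 7.0649e+07 vs Keq = 0.01356 ⇒ Q>K, reverse
Step 1:
                   C          B          L          J
  init         7.707     0.1303    0.01195      4.954
  Δ            1.388      1.388      2.081     -2.081
  eq           9.095      1.518      2.093      2.873
  solve Keq expr → x = -0.6938; check Q = 0.01356
Then add 3.252 M of C.
Step 2:
                   C          B          L          J
  init         12.35      1.518      2.093      2.873
  Δ          -0.1154    -0.1154    -0.1731     0.1731
  eq           12.23      1.402       1.92      3.046
  solve Keq expr → x = 0.0577; check Q = 0.01356
Then change container volume by factor 1.5 (V_new/V_old).
Step 3:
                   C          B          L          J
  init         8.154      0.935       1.28       2.03
  Δ             0.21       0.21      0.315     -0.315
  eq           8.364      1.145      1.595      1.715
  solve Keq expr → x = -0.105; check Q = 0.01356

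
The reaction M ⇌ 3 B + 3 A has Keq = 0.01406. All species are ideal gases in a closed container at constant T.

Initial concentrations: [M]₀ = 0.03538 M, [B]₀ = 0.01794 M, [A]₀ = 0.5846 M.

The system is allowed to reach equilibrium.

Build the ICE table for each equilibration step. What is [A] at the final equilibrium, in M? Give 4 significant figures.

[A]_eq = 0.6528 M

Q₀ = 3.2605e-05 vs Keq = 0.01406 ⇒ Q<K, forward
Step 1:
                   M          B          A
  init       0.03538    0.01794     0.5846
  Δ         -0.02273     0.0682     0.0682
  eq         0.01265    0.08614     0.6528
  solve Keq expr → x = 0.02273; check Q = 0.01406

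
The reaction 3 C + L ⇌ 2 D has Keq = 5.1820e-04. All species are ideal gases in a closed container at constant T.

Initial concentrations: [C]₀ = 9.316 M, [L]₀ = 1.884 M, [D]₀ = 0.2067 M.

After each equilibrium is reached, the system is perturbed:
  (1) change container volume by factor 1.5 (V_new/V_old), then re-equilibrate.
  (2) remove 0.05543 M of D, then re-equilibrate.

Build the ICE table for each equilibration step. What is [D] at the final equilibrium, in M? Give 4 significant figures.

Q₀ = 2.8049e-05 vs Keq = 5.1820e-04 ⇒ Q<K, forward
Step 1:
                    C           L           D
  I             9.316       1.884      0.2067
  C           -0.7763     -0.2588      0.5175
  E              8.54       1.625      0.7242
  solve Keq expr → x = 0.2588; check Q = 5.1820e-04
Then change container volume by factor 1.5 (V_new/V_old).
Step 2:
                    C           L           D
  I             5.693       1.083      0.4828
  C            0.2003     0.06676     -0.1335
  E             5.893        1.15      0.3493
  solve Keq expr → x = -0.06676; check Q = 5.1820e-04
Then remove 0.05543 M of D.
Step 3:
                    C           L           D
  I             5.893        1.15      0.2939
  C          -0.06883    -0.02294     0.04589
  E             5.825       1.127      0.3398
  solve Keq expr → x = 0.02294; check Q = 5.1820e-04

[D]_eq = 0.3398 M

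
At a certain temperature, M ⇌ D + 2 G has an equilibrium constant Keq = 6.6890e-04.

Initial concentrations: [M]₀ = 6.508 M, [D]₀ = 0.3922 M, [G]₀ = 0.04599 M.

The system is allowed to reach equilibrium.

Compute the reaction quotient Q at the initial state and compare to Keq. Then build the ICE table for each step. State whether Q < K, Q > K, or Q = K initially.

Q₀ = 1.2746e-04; Q < K (proceeds forward)

Q₀ = 1.2746e-04 vs Keq = 6.6890e-04 ⇒ Q<K, forward
Step 1:
                  M         D         G
  Initial     6.508    0.3922   0.04599
  Change    -0.0278    0.0278    0.0556
  Equil        6.48      0.42    0.1016
  solve Keq expr → x = 0.0278; check Q = 6.6890e-04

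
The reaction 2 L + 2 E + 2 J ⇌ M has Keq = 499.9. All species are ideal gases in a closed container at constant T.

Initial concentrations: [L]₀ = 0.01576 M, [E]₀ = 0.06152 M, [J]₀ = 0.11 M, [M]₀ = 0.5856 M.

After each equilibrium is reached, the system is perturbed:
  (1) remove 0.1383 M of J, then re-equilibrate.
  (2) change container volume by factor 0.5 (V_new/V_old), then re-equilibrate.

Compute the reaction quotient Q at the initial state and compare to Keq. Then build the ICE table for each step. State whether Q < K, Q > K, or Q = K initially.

Q₀ = 5.1484e+07 vs Keq = 499.9 ⇒ Q>K, reverse
Step 1:
                    L           E           J           M
  I           0.01576     0.06152        0.11      0.5856
  C            0.2518      0.2518      0.2518     -0.1259
  E            0.2675      0.3133      0.3618      0.4597
  solve Keq expr → x = -0.1259; check Q = 499.9
Then remove 0.1383 M of J.
Step 2:
                    L           E           J           M
  I            0.2675      0.3133      0.2235      0.4597
  C            0.0434      0.0434      0.0434     -0.0217
  E            0.3109      0.3567      0.2669       0.438
  solve Keq expr → x = -0.0217; check Q = 499.9
Then change container volume by factor 0.5 (V_new/V_old).
Step 3:
                    L           E           J           M
  I            0.6219      0.7134      0.5338       0.876
  C           -0.2601     -0.2601     -0.2601      0.1301
  E            0.3617      0.4533      0.2736       1.006
  solve Keq expr → x = 0.1301; check Q = 499.9

Q₀ = 5.1484e+07; Q > K (proceeds reverse)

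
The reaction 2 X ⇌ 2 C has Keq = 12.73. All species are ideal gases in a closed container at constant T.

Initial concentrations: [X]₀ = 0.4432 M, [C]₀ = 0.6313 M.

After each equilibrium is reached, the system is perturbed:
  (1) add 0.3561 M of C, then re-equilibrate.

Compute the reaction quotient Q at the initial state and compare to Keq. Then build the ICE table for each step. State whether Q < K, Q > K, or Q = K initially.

Q₀ = 2.029 vs Keq = 12.73 ⇒ Q<K, forward
Step 1:
                   X          C
  I           0.4432     0.6313
  C           -0.208      0.208
  E           0.2352     0.8393
  solve Keq expr → x = 0.104; check Q = 12.73
Then add 0.3561 M of C.
Step 2:
                   X          C
  I           0.2352      1.195
  C          0.07796   -0.07796
  E           0.3132      1.117
  solve Keq expr → x = -0.03898; check Q = 12.73

Q₀ = 2.029; Q < K (proceeds forward)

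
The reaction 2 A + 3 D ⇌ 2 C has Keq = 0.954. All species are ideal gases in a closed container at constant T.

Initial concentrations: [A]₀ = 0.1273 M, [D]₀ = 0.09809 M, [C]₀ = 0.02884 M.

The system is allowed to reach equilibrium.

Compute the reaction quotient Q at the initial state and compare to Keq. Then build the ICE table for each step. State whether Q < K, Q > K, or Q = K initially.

Q₀ = 54.38 vs Keq = 0.954 ⇒ Q>K, reverse
Step 1:
                   A          D          C
  init        0.1273    0.09809    0.02884
  Δ          0.02193     0.0329   -0.02193
  eq          0.1492      0.131    0.00691
  solve Keq expr → x = -0.01097; check Q = 0.954

Q₀ = 54.38; Q > K (proceeds reverse)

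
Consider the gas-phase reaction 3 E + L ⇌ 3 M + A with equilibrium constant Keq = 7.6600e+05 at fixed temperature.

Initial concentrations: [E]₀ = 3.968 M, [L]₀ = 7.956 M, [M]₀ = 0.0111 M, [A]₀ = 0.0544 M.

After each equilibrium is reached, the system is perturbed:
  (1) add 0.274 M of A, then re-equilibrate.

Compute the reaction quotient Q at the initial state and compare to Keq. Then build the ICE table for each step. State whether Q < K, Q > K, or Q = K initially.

Q₀ = 1.4968e-10 vs Keq = 7.6600e+05 ⇒ Q<K, forward
Step 1:
                   E          L          M          A
  init         3.968      7.956     0.0111     0.0544
  Δ           -3.942     -1.314      3.942      1.314
  eq         0.02552      6.642      3.954      1.369
  solve Keq expr → x = 1.314; check Q = 7.6600e+05
Then add 0.274 M of A.
Step 2:
                   E          L          M          A
  init       0.02552      6.642      3.954      1.643
  Δ         0.001586 5.2874e-04  -0.001586 -5.2874e-04
  eq         0.02711      6.642      3.952      1.642
  solve Keq expr → x = -5.2874e-04; check Q = 7.6600e+05

Q₀ = 1.4968e-10; Q < K (proceeds forward)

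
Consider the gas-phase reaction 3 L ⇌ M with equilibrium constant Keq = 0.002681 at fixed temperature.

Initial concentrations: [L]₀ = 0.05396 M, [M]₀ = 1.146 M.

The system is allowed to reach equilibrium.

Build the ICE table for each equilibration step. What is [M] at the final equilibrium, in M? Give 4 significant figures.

Q₀ = 7294 vs Keq = 0.002681 ⇒ Q>K, reverse
Step 1:
                  L         M
  Initial   0.05396     1.146
  Change      3.169    -1.056
  Equil       3.223   0.08974
  solve Keq expr → x = -1.056; check Q = 0.002681

[M]_eq = 0.08974 M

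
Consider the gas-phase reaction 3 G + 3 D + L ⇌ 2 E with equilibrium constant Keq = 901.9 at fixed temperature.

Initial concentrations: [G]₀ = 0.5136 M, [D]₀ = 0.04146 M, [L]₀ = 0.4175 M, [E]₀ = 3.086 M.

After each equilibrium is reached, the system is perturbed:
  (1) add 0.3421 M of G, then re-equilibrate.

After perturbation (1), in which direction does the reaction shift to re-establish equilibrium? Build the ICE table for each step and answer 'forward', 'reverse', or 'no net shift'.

Q₀ = 2.3625e+06 vs Keq = 901.9 ⇒ Q>K, reverse
Step 1:
                  G         D         L         E
  init       0.5136   0.04146    0.4175     3.086
  Δ          0.2867    0.2867   0.09556   -0.1911
  eq         0.8003    0.3281    0.5131     2.895
  solve Keq expr → x = -0.09556; check Q = 901.9
Then add 0.3421 M of G.
Step 2:
                  G         D         L         E
  init        1.142    0.3281    0.5131     2.895
  Δ        -0.07508  -0.07508  -0.02503   0.05006
  eq          1.067    0.2531     0.488     2.945
  solve Keq expr → x = 0.02503; check Q = 901.9

Direction: forward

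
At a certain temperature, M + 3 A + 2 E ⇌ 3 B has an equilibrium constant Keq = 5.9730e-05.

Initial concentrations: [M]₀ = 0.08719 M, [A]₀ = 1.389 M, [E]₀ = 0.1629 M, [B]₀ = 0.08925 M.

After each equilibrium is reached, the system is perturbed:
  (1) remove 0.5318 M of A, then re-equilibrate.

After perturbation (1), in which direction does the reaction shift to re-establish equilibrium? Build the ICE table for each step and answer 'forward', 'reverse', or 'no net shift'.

Q₀ = 0.1147 vs Keq = 5.9730e-05 ⇒ Q>K, reverse
Step 1:
                   M          A          E          B
  Initial    0.08719      1.389     0.1629    0.08925
  Change     0.02642    0.07925    0.05283   -0.07925
  Equil       0.1136      1.468     0.2157   0.009999
  solve Keq expr → x = -0.02642; check Q = 5.9730e-05
Then remove 0.5318 M of A.
Step 2:
                   M          A          E          B
  Initial     0.1136     0.9365     0.2157   0.009999
  Change    0.001176   0.003529   0.002353  -0.003529
  Equil       0.1148       0.94     0.2181    0.00647
  solve Keq expr → x = -0.001176; check Q = 5.9730e-05

Direction: reverse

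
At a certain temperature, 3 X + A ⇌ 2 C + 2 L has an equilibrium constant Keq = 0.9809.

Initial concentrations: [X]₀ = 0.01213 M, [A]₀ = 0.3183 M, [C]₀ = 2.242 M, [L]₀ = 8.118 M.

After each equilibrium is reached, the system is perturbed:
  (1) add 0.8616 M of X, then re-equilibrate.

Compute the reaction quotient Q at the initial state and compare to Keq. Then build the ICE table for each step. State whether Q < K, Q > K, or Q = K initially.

Q₀ = 5.8311e+08; Q > K (proceeds reverse)

Q₀ = 5.8311e+08 vs Keq = 0.9809 ⇒ Q>K, reverse
Step 1:
                   X          A          C          L
  I          0.01213     0.3183      2.242      8.118
  C            2.433     0.8111     -1.622     -1.622
  E            2.446      1.129     0.6197      6.496
  solve Keq expr → x = -0.8111; check Q = 0.9809
Then add 0.8616 M of X.
Step 2:
                   X          A          C          L
  I            3.307      1.129     0.6197      6.496
  C          -0.2707   -0.09024     0.1805     0.1805
  E            3.036      1.039     0.8002      6.676
  solve Keq expr → x = 0.09024; check Q = 0.9809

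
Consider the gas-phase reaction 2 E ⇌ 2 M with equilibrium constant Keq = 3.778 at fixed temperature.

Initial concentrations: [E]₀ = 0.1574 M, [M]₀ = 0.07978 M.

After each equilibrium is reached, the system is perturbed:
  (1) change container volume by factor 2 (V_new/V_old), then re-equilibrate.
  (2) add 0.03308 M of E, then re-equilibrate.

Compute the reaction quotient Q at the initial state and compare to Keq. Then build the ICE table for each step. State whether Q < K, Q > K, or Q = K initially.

Q₀ = 0.2569 vs Keq = 3.778 ⇒ Q<K, forward
Step 1:
                   E          M
  init        0.1574    0.07978
  Δ         -0.07683    0.07683
  eq         0.08057     0.1566
  solve Keq expr → x = 0.03841; check Q = 3.778
Then change container volume by factor 2 (V_new/V_old).
Step 2:
                   E          M
  init       0.04029     0.0783
  Δ                0          0
  eq         0.04029     0.0783
  solve Keq expr → x = 0; check Q = 3.778
Then add 0.03308 M of E.
Step 3:
                   E          M
  init       0.07337     0.0783
  Δ         -0.02184    0.02184
  eq         0.05152     0.1001
  solve Keq expr → x = 0.01092; check Q = 3.778

Q₀ = 0.2569; Q < K (proceeds forward)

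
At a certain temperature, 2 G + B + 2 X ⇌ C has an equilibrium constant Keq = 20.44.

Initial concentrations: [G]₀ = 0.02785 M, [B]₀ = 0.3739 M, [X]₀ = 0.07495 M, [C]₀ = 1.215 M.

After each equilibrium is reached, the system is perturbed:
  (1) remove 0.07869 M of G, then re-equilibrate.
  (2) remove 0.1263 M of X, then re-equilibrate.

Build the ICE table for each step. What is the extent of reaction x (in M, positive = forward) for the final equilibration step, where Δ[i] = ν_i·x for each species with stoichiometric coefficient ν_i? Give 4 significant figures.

Q₀ = 7.4581e+05 vs Keq = 20.44 ⇒ Q>K, reverse
Step 1:
                  G         B         X         C
  Initial   0.02785    0.3739   0.07495     1.215
  Change     0.4775    0.2388    0.4775   -0.2388
  Equil      0.5054    0.6127    0.5525    0.9762
  solve Keq expr → x = -0.2388; check Q = 20.44
Then remove 0.07869 M of G.
Step 2:
                  G         B         X         C
  Initial    0.4267    0.6127    0.5525    0.9762
  Change     0.0363   0.01815    0.0363  -0.01815
  Equil       0.463    0.6308    0.5888    0.9581
  solve Keq expr → x = -0.01815; check Q = 20.44
Then remove 0.1263 M of X.
Step 3:
                  G         B         X         C
  Initial     0.463    0.6308    0.4625    0.9581
  Change    0.05079   0.02539   0.05079  -0.02539
  Equil      0.5138    0.6562    0.5133    0.9327
  solve Keq expr → x = -0.02539; check Q = 20.44

x = -0.02539 M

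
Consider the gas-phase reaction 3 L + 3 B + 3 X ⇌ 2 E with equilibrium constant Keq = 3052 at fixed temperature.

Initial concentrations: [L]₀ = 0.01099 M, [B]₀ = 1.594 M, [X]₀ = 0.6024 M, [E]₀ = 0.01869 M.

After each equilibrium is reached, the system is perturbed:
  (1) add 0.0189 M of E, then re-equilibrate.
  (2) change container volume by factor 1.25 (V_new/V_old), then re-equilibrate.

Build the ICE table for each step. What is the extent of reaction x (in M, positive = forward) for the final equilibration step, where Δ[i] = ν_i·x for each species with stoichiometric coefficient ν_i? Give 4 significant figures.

Q₀ = 297.2 vs Keq = 3052 ⇒ Q<K, forward
Step 1:
                    L           B           X           E
  init        0.01099       1.594      0.6024     0.01869
  Δ         -0.005252   -0.005252   -0.005252    0.003501
  eq         0.005738       1.589      0.5971     0.02219
  solve Keq expr → x = 0.001751; check Q = 3052
Then add 0.0189 M of E.
Step 2:
                    L           B           X           E
  init       0.005738       1.589      0.5971     0.04109
  Δ          0.002617    0.002617    0.002617   -0.001745
  eq         0.008356       1.591      0.5998     0.03935
  solve Keq expr → x = -8.7248e-04; check Q = 3052
Then change container volume by factor 1.25 (V_new/V_old).
Step 3:
                    L           B           X           E
  init       0.006685       1.273      0.4798     0.03148
  Δ          0.003833    0.003833    0.003833   -0.002555
  eq          0.01052       1.277      0.4836     0.02892
  solve Keq expr → x = -0.001278; check Q = 3052

x = -0.001278 M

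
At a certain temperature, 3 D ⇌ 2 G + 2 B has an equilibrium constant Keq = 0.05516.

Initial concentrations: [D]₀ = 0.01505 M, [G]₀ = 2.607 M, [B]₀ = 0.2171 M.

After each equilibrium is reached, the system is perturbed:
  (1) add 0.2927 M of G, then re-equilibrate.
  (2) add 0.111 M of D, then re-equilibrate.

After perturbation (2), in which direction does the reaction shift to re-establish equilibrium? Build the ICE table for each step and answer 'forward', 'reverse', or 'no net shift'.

Q₀ = 9.3971e+04 vs Keq = 0.05516 ⇒ Q>K, reverse
Step 1:
                   D          G          B
  I          0.01505      2.607     0.2171
  C           0.2998    -0.1999    -0.1999
  E           0.3148      2.407    0.01724
  solve Keq expr → x = -0.09993; check Q = 0.05516
Then add 0.2927 M of G.
Step 2:
                   D          G          B
  I           0.3148        2.7    0.01724
  C         0.002512  -0.001675  -0.001675
  E           0.3174      2.698    0.01556
  solve Keq expr → x = -8.3738e-04; check Q = 0.05516
Then add 0.111 M of D.
Step 3:
                   D          G          B
  I           0.4284      2.698    0.01556
  C         -0.01167   0.007783   0.007783
  E           0.4167      2.706    0.02335
  solve Keq expr → x = 0.003892; check Q = 0.05516

Direction: forward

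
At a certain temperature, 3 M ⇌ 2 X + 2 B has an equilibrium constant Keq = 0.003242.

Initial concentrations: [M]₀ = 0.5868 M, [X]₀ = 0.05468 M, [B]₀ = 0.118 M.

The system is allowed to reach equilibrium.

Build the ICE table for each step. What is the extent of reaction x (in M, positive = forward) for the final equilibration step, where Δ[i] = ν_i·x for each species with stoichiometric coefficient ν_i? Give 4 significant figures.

Q₀ = 2.0604e-04 vs Keq = 0.003242 ⇒ Q<K, forward
Step 1:
                  M         X         B
  I          0.5868   0.05468     0.118
  C        -0.08813   0.05876   0.05876
  E          0.4987    0.1134    0.1768
  solve Keq expr → x = 0.02938; check Q = 0.003242

x = 0.02938 M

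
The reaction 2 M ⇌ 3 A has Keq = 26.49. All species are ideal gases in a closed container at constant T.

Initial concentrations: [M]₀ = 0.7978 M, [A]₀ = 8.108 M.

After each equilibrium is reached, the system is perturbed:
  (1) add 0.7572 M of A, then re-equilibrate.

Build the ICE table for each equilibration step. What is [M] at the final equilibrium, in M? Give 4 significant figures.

[M]_eq = 2.779 M

Q₀ = 837.4 vs Keq = 26.49 ⇒ Q>K, reverse
Step 1:
                  M         A
  Initial    0.7978     8.108
  Change      1.724    -2.586
  Equil       2.521     5.522
  solve Keq expr → x = -0.8618; check Q = 26.49
Then add 0.7572 M of A.
Step 2:
                  M         A
  Initial     2.521      6.28
  Change     0.2579   -0.3868
  Equil       2.779     5.893
  solve Keq expr → x = -0.1289; check Q = 26.49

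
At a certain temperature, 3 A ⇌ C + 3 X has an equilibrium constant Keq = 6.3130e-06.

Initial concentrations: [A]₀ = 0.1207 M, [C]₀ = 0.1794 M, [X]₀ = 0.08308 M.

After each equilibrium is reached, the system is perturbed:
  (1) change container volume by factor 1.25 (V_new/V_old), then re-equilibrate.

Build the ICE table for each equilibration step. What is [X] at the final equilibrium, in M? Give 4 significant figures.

Q₀ = 0.0585 vs Keq = 6.3130e-06 ⇒ Q>K, reverse
Step 1:
                   A          C          X
  init        0.1207     0.1794    0.08308
  Δ          0.07629   -0.02543   -0.07629
  eq           0.197      0.154   0.006793
  solve Keq expr → x = -0.02543; check Q = 6.3130e-06
Then change container volume by factor 1.25 (V_new/V_old).
Step 2:
                   A          C          X
  init        0.1576     0.1232   0.005434
  Δ       -4.0254e-04 1.3418e-04 4.0254e-04
  eq          0.1572     0.1233   0.005837
  solve Keq expr → x = 1.3418e-04; check Q = 6.3130e-06

[X]_eq = 0.005837 M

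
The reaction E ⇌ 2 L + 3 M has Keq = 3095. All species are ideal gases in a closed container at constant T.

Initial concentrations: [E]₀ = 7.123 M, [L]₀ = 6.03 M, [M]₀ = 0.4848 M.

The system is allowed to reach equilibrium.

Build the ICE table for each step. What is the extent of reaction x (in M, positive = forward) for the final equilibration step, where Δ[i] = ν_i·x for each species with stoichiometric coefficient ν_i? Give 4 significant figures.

x = 1.736 M

Q₀ = 0.5816 vs Keq = 3095 ⇒ Q<K, forward
Step 1:
                   E          L          M
  init         7.123       6.03     0.4848
  Δ           -1.736      3.473      5.209
  eq           5.387      9.503      5.694
  solve Keq expr → x = 1.736; check Q = 3095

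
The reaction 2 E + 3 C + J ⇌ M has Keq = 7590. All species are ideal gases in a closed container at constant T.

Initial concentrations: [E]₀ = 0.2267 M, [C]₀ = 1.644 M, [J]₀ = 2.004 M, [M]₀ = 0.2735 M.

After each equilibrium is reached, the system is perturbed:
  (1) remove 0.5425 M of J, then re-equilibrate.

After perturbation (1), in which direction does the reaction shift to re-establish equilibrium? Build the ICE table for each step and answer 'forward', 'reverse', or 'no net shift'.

Direction: reverse

Q₀ = 0.5977 vs Keq = 7590 ⇒ Q<K, forward
Step 1:
                   E          C          J          M
  init        0.2267      1.644      2.004     0.2735
  Δ          -0.2232    -0.3349    -0.1116     0.1116
  eq        0.003457      1.309      1.892     0.3851
  solve Keq expr → x = 0.1116; check Q = 7590
Then remove 0.5425 M of J.
Step 2:
                   E          C          J          M
  init      0.003457      1.309       1.35     0.3851
  Δ       6.2956e-04 9.4434e-04 3.1478e-04 -3.1478e-04
  eq        0.004087       1.31       1.35     0.3848
  solve Keq expr → x = -3.1478e-04; check Q = 7590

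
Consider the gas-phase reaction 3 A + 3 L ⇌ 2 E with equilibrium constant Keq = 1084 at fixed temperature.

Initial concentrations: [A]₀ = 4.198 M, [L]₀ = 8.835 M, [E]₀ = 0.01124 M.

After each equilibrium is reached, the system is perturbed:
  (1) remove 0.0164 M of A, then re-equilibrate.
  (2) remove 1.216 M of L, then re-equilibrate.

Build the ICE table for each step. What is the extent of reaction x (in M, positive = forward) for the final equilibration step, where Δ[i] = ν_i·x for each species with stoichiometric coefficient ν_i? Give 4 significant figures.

Q₀ = 2.4762e-09 vs Keq = 1084 ⇒ Q<K, forward
Step 1:
                    A           L           E
  I             4.198       8.835     0.01124
  C            -4.157      -4.157       2.771
  E           0.04117       4.678       2.782
  solve Keq expr → x = 1.386; check Q = 1084
Then remove 0.0164 M of A.
Step 2:
                    A           L           E
  I           0.02477       4.678       2.782
  C           0.01615     0.01615    -0.01077
  E           0.04092       4.694       2.772
  solve Keq expr → x = -0.005384; check Q = 1084
Then remove 1.216 M of L.
Step 3:
                    A           L           E
  I           0.04092       3.478       2.772
  C           0.01396     0.01396   -0.009307
  E           0.05488       3.492       2.762
  solve Keq expr → x = -0.004654; check Q = 1084

x = -0.004654 M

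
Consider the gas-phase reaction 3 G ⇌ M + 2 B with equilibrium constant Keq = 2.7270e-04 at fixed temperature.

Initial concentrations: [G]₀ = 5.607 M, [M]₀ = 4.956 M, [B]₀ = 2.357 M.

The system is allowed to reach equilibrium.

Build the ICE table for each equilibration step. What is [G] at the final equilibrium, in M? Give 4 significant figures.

[G]_eq = 8.814 M

Q₀ = 0.1562 vs Keq = 2.7270e-04 ⇒ Q>K, reverse
Step 1:
                   G          M          B
  init         5.607      4.956      2.357
  Δ            3.207     -1.069     -2.138
  eq           8.814      3.887     0.2192
  solve Keq expr → x = -1.069; check Q = 2.7270e-04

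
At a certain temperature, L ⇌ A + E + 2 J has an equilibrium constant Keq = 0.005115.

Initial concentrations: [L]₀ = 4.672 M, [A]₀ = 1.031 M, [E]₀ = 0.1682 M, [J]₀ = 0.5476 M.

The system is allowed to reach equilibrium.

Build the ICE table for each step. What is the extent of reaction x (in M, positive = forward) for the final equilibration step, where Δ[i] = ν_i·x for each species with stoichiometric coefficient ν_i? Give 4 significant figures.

x = -0.0479 M

Q₀ = 0.01113 vs Keq = 0.005115 ⇒ Q>K, reverse
Step 1:
                  L         A         E         J
  I           4.672     1.031    0.1682    0.5476
  C          0.0479   -0.0479   -0.0479  -0.09579
  E            4.72    0.9831    0.1203    0.4518
  solve Keq expr → x = -0.0479; check Q = 0.005115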